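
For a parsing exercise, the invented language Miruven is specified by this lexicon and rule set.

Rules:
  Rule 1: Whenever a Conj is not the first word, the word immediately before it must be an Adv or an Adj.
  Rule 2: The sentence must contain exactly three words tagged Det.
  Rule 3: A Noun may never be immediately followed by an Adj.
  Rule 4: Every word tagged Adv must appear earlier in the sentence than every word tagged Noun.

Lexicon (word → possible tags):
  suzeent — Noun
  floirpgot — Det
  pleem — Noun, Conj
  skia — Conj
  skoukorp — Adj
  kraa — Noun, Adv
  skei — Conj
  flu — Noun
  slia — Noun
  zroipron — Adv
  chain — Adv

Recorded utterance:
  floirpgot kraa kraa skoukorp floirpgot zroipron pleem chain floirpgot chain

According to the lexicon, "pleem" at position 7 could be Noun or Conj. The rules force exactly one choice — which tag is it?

Candidates per position — 1:floirpgot {Det}; 2:kraa {Noun,Adv}; 3:kraa {Noun,Adv}; 4:skoukorp {Adj}; 5:floirpgot {Det}; 6:zroipron {Adv}; 7:pleem {Noun,Conj}; 8:chain {Adv}; 9:floirpgot {Det}; 10:chain {Adv}.
Position 2: tagging it Noun would leave rule 4 unsatisfiable, so it must be Adv.
Position 3: tagging it Noun would leave rule 3 unsatisfiable, so it must be Adv.
Position 7: tagging it Noun would leave rule 4 unsatisfiable, so it must be Conj.
The unique satisfying tagging is: Det Adv Adv Adj Det Adv Conj Adv Det Adv.
Rule-by-rule: rule 1 ok; rule 2 ok; rule 3 ok; rule 4 ok.

Conj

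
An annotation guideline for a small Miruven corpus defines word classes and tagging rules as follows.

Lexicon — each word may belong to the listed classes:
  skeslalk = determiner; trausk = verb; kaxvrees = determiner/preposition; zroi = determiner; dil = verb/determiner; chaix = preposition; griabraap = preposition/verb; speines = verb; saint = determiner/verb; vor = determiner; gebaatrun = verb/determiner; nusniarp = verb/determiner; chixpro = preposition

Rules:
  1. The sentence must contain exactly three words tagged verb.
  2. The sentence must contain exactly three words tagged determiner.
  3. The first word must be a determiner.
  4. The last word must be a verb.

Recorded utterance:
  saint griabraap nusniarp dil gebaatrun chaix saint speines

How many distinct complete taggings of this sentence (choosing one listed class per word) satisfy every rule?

6

Candidates per position — 1:saint {determiner,verb}; 2:griabraap {preposition,verb}; 3:nusniarp {verb,determiner}; 4:dil {verb,determiner}; 5:gebaatrun {verb,determiner}; 6:chaix {preposition}; 7:saint {determiner,verb}; 8:speines {verb}.
There are 64 candidate sequences in total.
Checking each against the rules leaves 6 sequences.
Count = 6.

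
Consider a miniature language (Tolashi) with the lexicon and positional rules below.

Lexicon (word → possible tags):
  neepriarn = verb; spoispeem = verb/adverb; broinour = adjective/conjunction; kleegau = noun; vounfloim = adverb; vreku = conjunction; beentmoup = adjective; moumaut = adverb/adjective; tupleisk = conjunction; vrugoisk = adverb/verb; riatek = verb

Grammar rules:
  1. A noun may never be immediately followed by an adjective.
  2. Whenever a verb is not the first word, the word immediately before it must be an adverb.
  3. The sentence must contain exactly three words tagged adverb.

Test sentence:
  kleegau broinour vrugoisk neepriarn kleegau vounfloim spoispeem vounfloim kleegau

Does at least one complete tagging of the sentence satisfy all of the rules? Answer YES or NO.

Candidates per position — 1:kleegau {noun}; 2:broinour {adjective,conjunction}; 3:vrugoisk {adverb,verb}; 4:neepriarn {verb}; 5:kleegau {noun}; 6:vounfloim {adverb}; 7:spoispeem {verb,adverb}; 8:vounfloim {adverb}; 9:kleegau {noun}.
One satisfying assignment: noun conjunction adverb verb noun adverb verb adverb noun.
Rule-by-rule: rule 1 ✓; rule 2 ✓; rule 3 ✓.

YES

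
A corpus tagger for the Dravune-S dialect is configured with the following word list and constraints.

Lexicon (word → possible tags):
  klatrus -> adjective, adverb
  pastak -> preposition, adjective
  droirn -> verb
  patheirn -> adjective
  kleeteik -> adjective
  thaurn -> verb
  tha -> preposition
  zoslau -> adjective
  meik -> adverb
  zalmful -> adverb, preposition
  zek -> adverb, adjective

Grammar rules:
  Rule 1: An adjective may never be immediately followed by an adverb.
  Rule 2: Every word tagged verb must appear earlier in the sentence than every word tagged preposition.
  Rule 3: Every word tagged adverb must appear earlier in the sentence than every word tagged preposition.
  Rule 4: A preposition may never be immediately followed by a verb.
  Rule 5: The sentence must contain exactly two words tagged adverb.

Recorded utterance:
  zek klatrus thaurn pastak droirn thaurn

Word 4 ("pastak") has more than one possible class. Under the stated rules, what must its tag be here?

Candidates per position — 1:zek {adverb,adjective}; 2:klatrus {adjective,adverb}; 3:thaurn {verb}; 4:pastak {preposition,adjective}; 5:droirn {verb}; 6:thaurn {verb}.
Word 1 cannot be adjective — rule 5 would then fail for every completion. It is adverb.
Word 2 cannot be adjective — rule 5 would then fail for every completion. It is adverb.
Word 4 cannot be preposition — rule 2 would then fail for every completion. It is adjective.
That leaves exactly one tagging: adverb adverb verb adjective verb verb.
Check: rule 1 satisfied; rule 2 satisfied; rule 3 satisfied; rule 4 satisfied; rule 5 satisfied.

adjective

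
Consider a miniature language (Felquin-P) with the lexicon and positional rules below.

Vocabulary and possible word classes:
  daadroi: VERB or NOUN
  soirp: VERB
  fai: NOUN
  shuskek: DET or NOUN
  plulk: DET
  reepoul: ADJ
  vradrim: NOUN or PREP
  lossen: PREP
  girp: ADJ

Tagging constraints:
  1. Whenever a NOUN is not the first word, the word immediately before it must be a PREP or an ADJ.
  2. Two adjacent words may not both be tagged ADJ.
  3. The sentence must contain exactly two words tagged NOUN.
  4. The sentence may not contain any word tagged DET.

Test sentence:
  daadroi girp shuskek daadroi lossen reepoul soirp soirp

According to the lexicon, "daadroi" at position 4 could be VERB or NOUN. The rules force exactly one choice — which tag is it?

Candidates per position — 1:daadroi {VERB,NOUN}; 2:girp {ADJ}; 3:shuskek {DET,NOUN}; 4:daadroi {VERB,NOUN}; 5:lossen {PREP}; 6:reepoul {ADJ}; 7:soirp {VERB}; 8:soirp {VERB}.
Position 3: DET is ruled out by rule 4; that leaves NOUN.
Position 4: NOUN is ruled out by rule 1; that leaves VERB.
Position 1: VERB is ruled out by rule 3; that leaves NOUN.
So the tagging must be: NOUN ADJ NOUN VERB PREP ADJ VERB VERB.
Verifying each rule — rule 1 ok; rule 2 ok; rule 3 ok; rule 4 ok.

VERB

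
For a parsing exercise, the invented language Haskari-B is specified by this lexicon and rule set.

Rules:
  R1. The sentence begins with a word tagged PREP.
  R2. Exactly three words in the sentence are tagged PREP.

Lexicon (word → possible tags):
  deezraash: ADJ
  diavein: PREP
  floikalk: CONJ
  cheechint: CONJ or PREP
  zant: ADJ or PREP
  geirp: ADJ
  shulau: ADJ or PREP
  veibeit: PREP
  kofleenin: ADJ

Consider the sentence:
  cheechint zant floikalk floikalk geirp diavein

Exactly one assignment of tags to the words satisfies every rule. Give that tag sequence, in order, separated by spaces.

Candidates per position — 1:cheechint {CONJ,PREP}; 2:zant {ADJ,PREP}; 3:floikalk {CONJ}; 4:floikalk {CONJ}; 5:geirp {ADJ}; 6:diavein {PREP}.
At position 1, choosing CONJ makes rule 1 impossible to satisfy; hence PREP.
At position 2, choosing ADJ makes rule 2 impossible to satisfy; hence PREP.
The unique satisfying tagging is: PREP PREP CONJ CONJ ADJ PREP.
Verifying each rule — rule 1 ok; rule 2 ok.

PREP PREP CONJ CONJ ADJ PREP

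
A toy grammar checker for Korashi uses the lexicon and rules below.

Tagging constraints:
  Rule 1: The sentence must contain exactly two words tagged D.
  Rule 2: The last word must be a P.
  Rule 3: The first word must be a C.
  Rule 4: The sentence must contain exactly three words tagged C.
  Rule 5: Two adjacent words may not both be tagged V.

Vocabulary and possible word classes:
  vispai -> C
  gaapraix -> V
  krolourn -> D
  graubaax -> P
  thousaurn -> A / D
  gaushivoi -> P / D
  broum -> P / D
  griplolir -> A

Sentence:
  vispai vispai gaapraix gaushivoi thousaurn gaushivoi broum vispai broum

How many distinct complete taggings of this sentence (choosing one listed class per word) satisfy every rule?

6

Candidates per position — 1:vispai {C}; 2:vispai {C}; 3:gaapraix {V}; 4:gaushivoi {P,D}; 5:thousaurn {A,D}; 6:gaushivoi {P,D}; 7:broum {P,D}; 8:vispai {C}; 9:broum {P,D}.
There are 32 candidate sequences in total.
Checking each against the rules leaves 6 sequences.
Count = 6.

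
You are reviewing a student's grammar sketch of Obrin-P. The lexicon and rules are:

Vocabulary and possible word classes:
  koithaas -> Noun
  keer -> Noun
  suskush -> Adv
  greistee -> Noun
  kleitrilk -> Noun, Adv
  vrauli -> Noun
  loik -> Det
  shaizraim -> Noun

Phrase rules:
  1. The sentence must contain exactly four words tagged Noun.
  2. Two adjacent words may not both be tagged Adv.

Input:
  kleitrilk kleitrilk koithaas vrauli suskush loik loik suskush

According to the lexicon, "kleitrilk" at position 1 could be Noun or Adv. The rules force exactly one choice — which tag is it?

Noun

Candidates per position — 1:kleitrilk {Noun,Adv}; 2:kleitrilk {Noun,Adv}; 3:koithaas {Noun}; 4:vrauli {Noun}; 5:suskush {Adv}; 6:loik {Det}; 7:loik {Det}; 8:suskush {Adv}.
At position 1, choosing Adv makes rule 1 impossible to satisfy; hence Noun.
At position 2, choosing Adv makes rule 1 impossible to satisfy; hence Noun.
That leaves exactly one tagging: Noun Noun Noun Noun Adv Det Det Adv.
Check: rule 1 holds; rule 2 holds.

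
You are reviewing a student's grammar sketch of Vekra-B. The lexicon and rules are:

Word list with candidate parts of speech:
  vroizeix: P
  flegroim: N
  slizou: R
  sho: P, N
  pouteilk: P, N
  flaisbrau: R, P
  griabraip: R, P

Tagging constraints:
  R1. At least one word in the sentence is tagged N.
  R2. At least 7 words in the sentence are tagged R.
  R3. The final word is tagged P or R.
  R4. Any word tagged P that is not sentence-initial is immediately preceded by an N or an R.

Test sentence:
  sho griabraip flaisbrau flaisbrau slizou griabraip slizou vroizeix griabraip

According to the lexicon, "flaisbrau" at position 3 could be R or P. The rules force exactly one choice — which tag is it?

R

Candidates per position — 1:sho {P,N}; 2:griabraip {R,P}; 3:flaisbrau {R,P}; 4:flaisbrau {R,P}; 5:slizou {R}; 6:griabraip {R,P}; 7:slizou {R}; 8:vroizeix {P}; 9:griabraip {R,P}.
If word 1 were P, no tagging could satisfy rule 1; so word 1 is N.
If word 2 were P, no tagging could satisfy rule 2; so word 2 is R.
If word 3 were P, no tagging could satisfy rule 2; so word 3 is R.
If word 4 were P, no tagging could satisfy rule 2; so word 4 is R.
If word 6 were P, no tagging could satisfy rule 2; so word 6 is R.
If word 9 were P, no tagging could satisfy rule 2; so word 9 is R.
That leaves exactly one tagging: N R R R R R R P R.
Rule-by-rule: rule 1 ok; rule 2 ok; rule 3 ok; rule 4 ok.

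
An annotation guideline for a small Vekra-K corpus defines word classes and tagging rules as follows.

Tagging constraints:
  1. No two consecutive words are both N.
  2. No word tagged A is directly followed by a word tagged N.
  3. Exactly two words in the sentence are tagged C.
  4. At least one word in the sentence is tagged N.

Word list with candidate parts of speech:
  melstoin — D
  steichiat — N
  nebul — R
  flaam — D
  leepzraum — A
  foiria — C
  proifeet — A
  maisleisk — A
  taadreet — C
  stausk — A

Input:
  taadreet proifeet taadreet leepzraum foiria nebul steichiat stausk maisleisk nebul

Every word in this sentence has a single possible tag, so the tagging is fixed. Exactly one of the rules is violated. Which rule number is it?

Fixed tagging: C A C A C R N A A R.
Rule check: R1 ok, R2 ok, R3 fails, R4 ok.
Only rule 3 fails.

3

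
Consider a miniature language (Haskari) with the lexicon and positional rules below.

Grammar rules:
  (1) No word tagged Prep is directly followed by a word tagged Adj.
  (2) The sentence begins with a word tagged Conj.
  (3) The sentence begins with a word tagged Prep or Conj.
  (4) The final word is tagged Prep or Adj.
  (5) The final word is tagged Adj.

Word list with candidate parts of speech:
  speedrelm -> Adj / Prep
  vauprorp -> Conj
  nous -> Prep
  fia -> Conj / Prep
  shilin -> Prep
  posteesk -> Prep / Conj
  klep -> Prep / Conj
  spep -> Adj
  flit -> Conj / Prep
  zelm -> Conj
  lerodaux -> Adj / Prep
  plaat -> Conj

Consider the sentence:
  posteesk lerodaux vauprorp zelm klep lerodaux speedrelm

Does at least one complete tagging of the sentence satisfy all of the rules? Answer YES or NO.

Candidates per position — 1:posteesk {Prep,Conj}; 2:lerodaux {Adj,Prep}; 3:vauprorp {Conj}; 4:zelm {Conj}; 5:klep {Prep,Conj}; 6:lerodaux {Adj,Prep}; 7:speedrelm {Adj,Prep}.
One satisfying assignment: Conj Prep Conj Conj Conj Adj Adj.
Checking: rule 1 satisfied; rule 2 satisfied; rule 3 satisfied; rule 4 satisfied; rule 5 satisfied.

YES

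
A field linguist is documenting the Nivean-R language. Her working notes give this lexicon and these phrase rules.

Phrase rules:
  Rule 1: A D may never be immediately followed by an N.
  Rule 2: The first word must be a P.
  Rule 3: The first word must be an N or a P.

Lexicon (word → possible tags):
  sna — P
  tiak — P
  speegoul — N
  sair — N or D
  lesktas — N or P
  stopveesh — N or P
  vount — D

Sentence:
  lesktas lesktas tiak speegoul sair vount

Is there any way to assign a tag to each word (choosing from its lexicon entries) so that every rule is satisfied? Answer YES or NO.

YES

Candidates per position — 1:lesktas {N,P}; 2:lesktas {N,P}; 3:tiak {P}; 4:speegoul {N}; 5:sair {N,D}; 6:vount {D}.
One satisfying assignment: P P P N D D.
Checking: rule 1 satisfied; rule 2 satisfied; rule 3 satisfied.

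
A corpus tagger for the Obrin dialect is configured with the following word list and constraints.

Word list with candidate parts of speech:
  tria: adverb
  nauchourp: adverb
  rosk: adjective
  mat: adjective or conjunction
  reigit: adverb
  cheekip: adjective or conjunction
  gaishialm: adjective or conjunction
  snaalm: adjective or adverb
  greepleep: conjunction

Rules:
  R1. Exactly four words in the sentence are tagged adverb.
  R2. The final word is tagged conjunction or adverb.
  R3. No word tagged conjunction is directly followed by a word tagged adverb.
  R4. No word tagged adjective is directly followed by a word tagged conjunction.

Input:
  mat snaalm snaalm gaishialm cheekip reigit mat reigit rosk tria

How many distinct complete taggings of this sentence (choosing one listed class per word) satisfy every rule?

5

Candidates per position — 1:mat {adjective,conjunction}; 2:snaalm {adjective,adverb}; 3:snaalm {adjective,adverb}; 4:gaishialm {adjective,conjunction}; 5:cheekip {adjective,conjunction}; 6:reigit {adverb}; 7:mat {adjective,conjunction}; 8:reigit {adverb}; 9:rosk {adjective}; 10:tria {adverb}.
There are 64 candidate sequences in total.
The sequences that satisfy every rule: adjective adjective adverb adjective adjective adverb adjective adverb adjective adverb; adjective adjective adverb conjunction adjective adverb adjective adverb adjective adverb; adjective adverb adjective adjective adjective adverb adjective adverb adjective adverb; conjunction adjective adverb adjective adjective adverb adjective adverb adjective adverb; conjunction adjective adverb conjunction adjective adverb adjective adverb adjective adverb.
Count = 5.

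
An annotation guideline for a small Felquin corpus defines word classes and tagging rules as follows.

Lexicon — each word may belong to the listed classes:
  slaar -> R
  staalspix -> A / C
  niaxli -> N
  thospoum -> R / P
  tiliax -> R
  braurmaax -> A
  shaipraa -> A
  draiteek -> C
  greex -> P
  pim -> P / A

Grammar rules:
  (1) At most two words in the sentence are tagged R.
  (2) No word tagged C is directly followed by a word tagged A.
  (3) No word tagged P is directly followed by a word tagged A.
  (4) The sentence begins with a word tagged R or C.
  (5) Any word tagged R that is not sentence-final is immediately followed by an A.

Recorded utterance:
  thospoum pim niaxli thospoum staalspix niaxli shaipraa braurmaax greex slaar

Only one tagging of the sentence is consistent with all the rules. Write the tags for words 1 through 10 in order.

Candidates per position — 1:thospoum {R,P}; 2:pim {P,A}; 3:niaxli {N}; 4:thospoum {R,P}; 5:staalspix {A,C}; 6:niaxli {N}; 7:shaipraa {A}; 8:braurmaax {A}; 9:greex {P}; 10:slaar {R}.
Word 1 cannot be P — rule 4 would then fail for every completion. It is R.
Word 2 cannot be P — rule 5 would then fail for every completion. It is A.
Word 4 cannot be R — rule 1 would then fail for every completion. It is P.
Word 5 cannot be A — rule 3 would then fail for every completion. It is C.
That leaves exactly one tagging: R A N P C N A A P R.
Checking: rule 1 holds; rule 2 holds; rule 3 holds; rule 4 holds; rule 5 holds.

R A N P C N A A P R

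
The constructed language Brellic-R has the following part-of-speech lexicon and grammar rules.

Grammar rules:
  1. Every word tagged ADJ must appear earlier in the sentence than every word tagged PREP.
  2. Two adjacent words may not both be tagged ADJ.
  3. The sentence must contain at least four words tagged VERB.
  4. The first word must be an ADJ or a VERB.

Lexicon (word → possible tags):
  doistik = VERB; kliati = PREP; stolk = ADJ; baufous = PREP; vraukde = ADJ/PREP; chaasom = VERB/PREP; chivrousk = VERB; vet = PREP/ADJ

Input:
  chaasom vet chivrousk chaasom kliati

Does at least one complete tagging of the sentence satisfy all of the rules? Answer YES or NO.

NO

Candidates per position — 1:chaasom {VERB,PREP}; 2:vet {PREP,ADJ}; 3:chivrousk {VERB}; 4:chaasom {VERB,PREP}; 5:kliati {PREP}.
Rule 3 cannot be satisfied by any choice of tags from the lexicon.
So there is no consistent tagging.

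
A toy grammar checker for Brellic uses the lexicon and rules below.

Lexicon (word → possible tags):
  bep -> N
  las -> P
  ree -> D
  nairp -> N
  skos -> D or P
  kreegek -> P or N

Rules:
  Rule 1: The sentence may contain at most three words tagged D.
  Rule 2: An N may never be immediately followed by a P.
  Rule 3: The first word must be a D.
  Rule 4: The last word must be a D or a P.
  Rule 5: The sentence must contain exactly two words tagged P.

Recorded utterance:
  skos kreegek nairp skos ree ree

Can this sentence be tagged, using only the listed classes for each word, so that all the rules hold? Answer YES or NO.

NO

Candidates per position — 1:skos {D,P}; 2:kreegek {P,N}; 3:nairp {N}; 4:skos {D,P}; 5:ree {D}; 6:ree {D}.
Every candidate sequence violates at least one rule; no consistent tagging exists.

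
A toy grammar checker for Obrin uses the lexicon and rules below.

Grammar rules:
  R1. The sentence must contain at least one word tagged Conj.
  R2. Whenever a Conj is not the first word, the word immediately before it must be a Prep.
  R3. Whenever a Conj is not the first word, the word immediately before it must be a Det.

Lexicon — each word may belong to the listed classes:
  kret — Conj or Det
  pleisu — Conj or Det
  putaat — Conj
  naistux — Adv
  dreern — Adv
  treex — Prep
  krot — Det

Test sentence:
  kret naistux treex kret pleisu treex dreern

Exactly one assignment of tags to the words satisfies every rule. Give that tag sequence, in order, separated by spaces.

Candidates per position — 1:kret {Conj,Det}; 2:naistux {Adv}; 3:treex {Prep}; 4:kret {Conj,Det}; 5:pleisu {Conj,Det}; 6:treex {Prep}; 7:dreern {Adv}.
Position 4: Conj is ruled out by rule 3; that leaves Det.
Position 5: Conj is ruled out by rule 2; that leaves Det.
Position 1: Det is ruled out by rule 1; that leaves Conj.
The only consistent sequence is: Conj Adv Prep Det Det Prep Adv.
Verifying each rule — rule 1 satisfied; rule 2 satisfied; rule 3 satisfied.

Conj Adv Prep Det Det Prep Adv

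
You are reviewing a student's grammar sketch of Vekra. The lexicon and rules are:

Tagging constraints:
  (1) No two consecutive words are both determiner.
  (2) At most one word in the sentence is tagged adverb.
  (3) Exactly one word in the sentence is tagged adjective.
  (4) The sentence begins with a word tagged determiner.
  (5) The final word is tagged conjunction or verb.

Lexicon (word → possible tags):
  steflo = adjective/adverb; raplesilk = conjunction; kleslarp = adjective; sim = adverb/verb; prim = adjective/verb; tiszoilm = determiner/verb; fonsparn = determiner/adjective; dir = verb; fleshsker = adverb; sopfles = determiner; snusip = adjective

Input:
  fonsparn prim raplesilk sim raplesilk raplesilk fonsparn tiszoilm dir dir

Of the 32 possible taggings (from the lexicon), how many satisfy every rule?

6

Candidates per position — 1:fonsparn {determiner,adjective}; 2:prim {adjective,verb}; 3:raplesilk {conjunction}; 4:sim {adverb,verb}; 5:raplesilk {conjunction}; 6:raplesilk {conjunction}; 7:fonsparn {determiner,adjective}; 8:tiszoilm {determiner,verb}; 9:dir {verb}; 10:dir {verb}.
There are 32 candidate sequences in total.
Checking each against the rules leaves 6 sequences.
Count = 6.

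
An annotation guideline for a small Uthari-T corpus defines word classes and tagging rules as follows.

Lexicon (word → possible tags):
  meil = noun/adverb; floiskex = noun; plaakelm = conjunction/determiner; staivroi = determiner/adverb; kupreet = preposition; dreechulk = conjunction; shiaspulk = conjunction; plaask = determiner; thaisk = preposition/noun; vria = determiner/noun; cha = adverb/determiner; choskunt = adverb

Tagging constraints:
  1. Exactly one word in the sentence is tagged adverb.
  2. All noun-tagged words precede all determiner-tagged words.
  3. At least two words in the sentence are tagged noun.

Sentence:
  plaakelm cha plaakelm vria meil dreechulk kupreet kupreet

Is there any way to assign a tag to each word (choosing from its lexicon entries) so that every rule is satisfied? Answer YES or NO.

YES

Candidates per position — 1:plaakelm {conjunction,determiner}; 2:cha {adverb,determiner}; 3:plaakelm {conjunction,determiner}; 4:vria {determiner,noun}; 5:meil {noun,adverb}; 6:dreechulk {conjunction}; 7:kupreet {preposition}; 8:kupreet {preposition}.
One satisfying assignment: conjunction adverb conjunction noun noun conjunction preposition preposition.
Verifying each rule — rule 1 holds; rule 2 holds; rule 3 holds.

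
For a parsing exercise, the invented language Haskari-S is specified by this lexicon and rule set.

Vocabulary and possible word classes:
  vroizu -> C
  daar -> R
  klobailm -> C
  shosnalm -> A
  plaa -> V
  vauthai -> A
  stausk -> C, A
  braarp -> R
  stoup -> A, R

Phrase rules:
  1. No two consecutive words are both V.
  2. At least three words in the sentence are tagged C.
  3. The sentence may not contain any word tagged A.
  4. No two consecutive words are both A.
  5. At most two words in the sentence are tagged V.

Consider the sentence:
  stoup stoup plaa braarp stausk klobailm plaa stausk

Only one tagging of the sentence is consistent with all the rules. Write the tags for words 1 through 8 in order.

R R V R C C V C

Candidates per position — 1:stoup {A,R}; 2:stoup {A,R}; 3:plaa {V}; 4:braarp {R}; 5:stausk {C,A}; 6:klobailm {C}; 7:plaa {V}; 8:stausk {C,A}.
Position 1: tagging it A would leave rule 3 unsatisfiable, so it must be R.
Position 2: tagging it A would leave rule 3 unsatisfiable, so it must be R.
Position 5: tagging it A would leave rule 2 unsatisfiable, so it must be C.
Position 8: tagging it A would leave rule 2 unsatisfiable, so it must be C.
That leaves exactly one tagging: R R V R C C V C.
Rule-by-rule: rule 1 ✓; rule 2 ✓; rule 3 ✓; rule 4 ✓; rule 5 ✓.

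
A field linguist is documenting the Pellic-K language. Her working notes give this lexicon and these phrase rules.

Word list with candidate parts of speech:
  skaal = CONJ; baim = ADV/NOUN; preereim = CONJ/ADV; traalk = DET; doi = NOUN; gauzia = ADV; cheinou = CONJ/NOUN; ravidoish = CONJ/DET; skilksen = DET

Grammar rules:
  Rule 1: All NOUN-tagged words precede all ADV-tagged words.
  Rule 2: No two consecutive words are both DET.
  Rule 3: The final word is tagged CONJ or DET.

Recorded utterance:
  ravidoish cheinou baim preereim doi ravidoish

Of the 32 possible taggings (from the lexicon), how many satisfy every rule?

Candidates per position — 1:ravidoish {CONJ,DET}; 2:cheinou {CONJ,NOUN}; 3:baim {ADV,NOUN}; 4:preereim {CONJ,ADV}; 5:doi {NOUN}; 6:ravidoish {CONJ,DET}.
There are 32 candidate sequences in total.
Checking each against the rules leaves 8 sequences.
Count = 8.

8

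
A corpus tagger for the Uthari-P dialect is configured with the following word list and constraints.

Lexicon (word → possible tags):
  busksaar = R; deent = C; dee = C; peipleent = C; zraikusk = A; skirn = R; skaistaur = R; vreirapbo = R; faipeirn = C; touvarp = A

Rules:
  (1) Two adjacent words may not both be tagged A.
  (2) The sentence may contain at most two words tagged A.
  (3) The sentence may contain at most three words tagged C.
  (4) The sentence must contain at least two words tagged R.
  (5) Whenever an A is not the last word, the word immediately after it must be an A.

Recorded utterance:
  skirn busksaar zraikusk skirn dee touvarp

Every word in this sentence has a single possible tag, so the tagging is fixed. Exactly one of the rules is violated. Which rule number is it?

Fixed tagging: R R A R C A.
Rule check: R1 holds, R2 holds, R3 holds, R4 holds, R5 violated.
Only rule 5 fails.

5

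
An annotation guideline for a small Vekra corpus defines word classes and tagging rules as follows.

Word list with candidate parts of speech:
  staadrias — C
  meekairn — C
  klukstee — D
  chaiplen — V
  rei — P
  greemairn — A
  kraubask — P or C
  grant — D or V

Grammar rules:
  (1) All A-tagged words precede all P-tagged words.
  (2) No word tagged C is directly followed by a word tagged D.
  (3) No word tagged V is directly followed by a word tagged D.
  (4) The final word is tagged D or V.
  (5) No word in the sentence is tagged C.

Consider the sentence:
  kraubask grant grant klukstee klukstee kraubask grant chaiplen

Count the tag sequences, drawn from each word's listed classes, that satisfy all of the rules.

2

Candidates per position — 1:kraubask {P,C}; 2:grant {D,V}; 3:grant {D,V}; 4:klukstee {D}; 5:klukstee {D}; 6:kraubask {P,C}; 7:grant {D,V}; 8:chaiplen {V}.
There are 32 candidate sequences in total.
The sequences that satisfy every rule: P D D D D P D V; P D D D D P V V.
Count = 2.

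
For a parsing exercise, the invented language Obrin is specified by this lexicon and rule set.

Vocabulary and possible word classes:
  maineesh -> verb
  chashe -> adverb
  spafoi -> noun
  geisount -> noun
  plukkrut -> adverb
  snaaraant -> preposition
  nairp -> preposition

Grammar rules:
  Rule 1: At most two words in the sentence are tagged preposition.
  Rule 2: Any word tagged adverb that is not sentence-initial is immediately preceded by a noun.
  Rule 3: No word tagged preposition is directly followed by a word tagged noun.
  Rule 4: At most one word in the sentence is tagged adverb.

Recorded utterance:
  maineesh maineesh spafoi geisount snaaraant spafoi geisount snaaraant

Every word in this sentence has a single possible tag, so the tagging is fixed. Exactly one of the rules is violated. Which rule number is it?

Fixed tagging: verb verb noun noun preposition noun noun preposition.
Rule check: R1 holds, R2 holds, R3 violated, R4 holds.
Only rule 3 fails.

3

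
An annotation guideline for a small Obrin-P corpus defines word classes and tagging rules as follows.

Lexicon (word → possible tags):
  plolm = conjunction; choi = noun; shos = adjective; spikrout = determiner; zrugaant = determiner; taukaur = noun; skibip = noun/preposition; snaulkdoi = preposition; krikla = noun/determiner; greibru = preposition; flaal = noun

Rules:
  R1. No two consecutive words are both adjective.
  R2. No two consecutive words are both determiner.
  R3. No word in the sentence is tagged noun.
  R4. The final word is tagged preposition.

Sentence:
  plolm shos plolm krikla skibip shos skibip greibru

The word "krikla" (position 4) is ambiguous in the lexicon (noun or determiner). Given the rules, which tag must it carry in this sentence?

determiner

Candidates per position — 1:plolm {conjunction}; 2:shos {adjective}; 3:plolm {conjunction}; 4:krikla {noun,determiner}; 5:skibip {noun,preposition}; 6:shos {adjective}; 7:skibip {noun,preposition}; 8:greibru {preposition}.
Position 4: tagging it noun would leave rule 3 unsatisfiable, so it must be determiner.
Position 5: tagging it noun would leave rule 3 unsatisfiable, so it must be preposition.
Position 7: tagging it noun would leave rule 3 unsatisfiable, so it must be preposition.
That leaves exactly one tagging: conjunction adjective conjunction determiner preposition adjective preposition preposition.
Check: rule 1 holds; rule 2 holds; rule 3 holds; rule 4 holds.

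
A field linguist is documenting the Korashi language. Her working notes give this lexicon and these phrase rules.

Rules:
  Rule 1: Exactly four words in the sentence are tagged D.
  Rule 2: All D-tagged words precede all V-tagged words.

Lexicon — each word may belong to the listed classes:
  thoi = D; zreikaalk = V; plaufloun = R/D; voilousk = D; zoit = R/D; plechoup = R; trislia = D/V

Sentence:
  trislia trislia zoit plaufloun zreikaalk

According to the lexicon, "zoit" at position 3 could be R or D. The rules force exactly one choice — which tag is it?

Candidates per position — 1:trislia {D,V}; 2:trislia {D,V}; 3:zoit {R,D}; 4:plaufloun {R,D}; 5:zreikaalk {V}.
Position 1: V is ruled out by rule 1; that leaves D.
Position 2: V is ruled out by rule 1; that leaves D.
Position 3: R is ruled out by rule 1; that leaves D.
Position 4: R is ruled out by rule 1; that leaves D.
That leaves exactly one tagging: D D D D V.
Check: rule 1 satisfied; rule 2 satisfied.

D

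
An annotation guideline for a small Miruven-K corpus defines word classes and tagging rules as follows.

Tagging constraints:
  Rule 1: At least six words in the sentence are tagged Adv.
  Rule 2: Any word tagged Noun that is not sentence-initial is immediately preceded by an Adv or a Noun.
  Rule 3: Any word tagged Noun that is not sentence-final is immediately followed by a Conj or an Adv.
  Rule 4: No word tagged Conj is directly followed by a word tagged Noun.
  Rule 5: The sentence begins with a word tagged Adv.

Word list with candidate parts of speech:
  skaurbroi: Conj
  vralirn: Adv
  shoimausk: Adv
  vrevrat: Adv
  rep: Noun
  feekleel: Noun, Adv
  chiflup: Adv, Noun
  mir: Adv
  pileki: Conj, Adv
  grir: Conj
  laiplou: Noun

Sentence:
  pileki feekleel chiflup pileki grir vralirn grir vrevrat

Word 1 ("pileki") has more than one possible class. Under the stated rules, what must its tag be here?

Adv

Candidates per position — 1:pileki {Conj,Adv}; 2:feekleel {Noun,Adv}; 3:chiflup {Adv,Noun}; 4:pileki {Conj,Adv}; 5:grir {Conj}; 6:vralirn {Adv}; 7:grir {Conj}; 8:vrevrat {Adv}.
Word 1 cannot be Conj — rule 1 would then fail for every completion. It is Adv.
Word 2 cannot be Noun — rule 1 would then fail for every completion. It is Adv.
Word 3 cannot be Noun — rule 1 would then fail for every completion. It is Adv.
Word 4 cannot be Conj — rule 1 would then fail for every completion. It is Adv.
The unique satisfying tagging is: Adv Adv Adv Adv Conj Adv Conj Adv.
Checking: rule 1 ok; rule 2 ok; rule 3 ok; rule 4 ok; rule 5 ok.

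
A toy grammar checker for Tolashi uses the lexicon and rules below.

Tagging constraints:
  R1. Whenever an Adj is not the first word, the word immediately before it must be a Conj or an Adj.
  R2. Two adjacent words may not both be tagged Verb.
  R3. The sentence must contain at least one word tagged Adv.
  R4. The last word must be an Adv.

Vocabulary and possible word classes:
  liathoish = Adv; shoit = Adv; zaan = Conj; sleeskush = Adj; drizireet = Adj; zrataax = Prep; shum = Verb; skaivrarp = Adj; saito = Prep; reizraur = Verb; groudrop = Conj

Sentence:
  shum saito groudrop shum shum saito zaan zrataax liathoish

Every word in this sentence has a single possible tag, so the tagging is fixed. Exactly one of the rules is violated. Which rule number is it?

2

Fixed tagging: Verb Prep Conj Verb Verb Prep Conj Prep Adv.
Checking each rule: R1 ✓, R2 ✗, R3 ✓, R4 ✓.
Only rule 2 fails.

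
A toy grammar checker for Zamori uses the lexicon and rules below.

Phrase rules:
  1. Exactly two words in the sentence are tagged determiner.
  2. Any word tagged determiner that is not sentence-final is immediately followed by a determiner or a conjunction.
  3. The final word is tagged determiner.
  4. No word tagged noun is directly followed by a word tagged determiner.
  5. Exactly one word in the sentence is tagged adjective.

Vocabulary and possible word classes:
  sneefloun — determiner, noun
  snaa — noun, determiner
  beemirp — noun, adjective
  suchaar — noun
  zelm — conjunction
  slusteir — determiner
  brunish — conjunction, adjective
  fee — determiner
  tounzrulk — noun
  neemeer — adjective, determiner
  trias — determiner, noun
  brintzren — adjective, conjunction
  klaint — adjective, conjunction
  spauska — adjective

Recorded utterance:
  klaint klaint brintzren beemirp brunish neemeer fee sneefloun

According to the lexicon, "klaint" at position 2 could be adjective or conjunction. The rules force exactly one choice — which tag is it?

Candidates per position — 1:klaint {adjective,conjunction}; 2:klaint {adjective,conjunction}; 3:brintzren {adjective,conjunction}; 4:beemirp {noun,adjective}; 5:brunish {conjunction,adjective}; 6:neemeer {adjective,determiner}; 7:fee {determiner}; 8:sneefloun {determiner,noun}.
At position 8, choosing noun makes rule 2 impossible to satisfy; hence determiner.
At position 6, choosing determiner makes rule 1 impossible to satisfy; hence adjective.
At position 1, choosing adjective makes rule 5 impossible to satisfy; hence conjunction.
At position 2, choosing adjective makes rule 5 impossible to satisfy; hence conjunction.
At position 3, choosing adjective makes rule 5 impossible to satisfy; hence conjunction.
At position 4, choosing adjective makes rule 5 impossible to satisfy; hence noun.
At position 5, choosing adjective makes rule 5 impossible to satisfy; hence conjunction.
So the tagging must be: conjunction conjunction conjunction noun conjunction adjective determiner determiner.
Check: rule 1 holds; rule 2 holds; rule 3 holds; rule 4 holds; rule 5 holds.

conjunction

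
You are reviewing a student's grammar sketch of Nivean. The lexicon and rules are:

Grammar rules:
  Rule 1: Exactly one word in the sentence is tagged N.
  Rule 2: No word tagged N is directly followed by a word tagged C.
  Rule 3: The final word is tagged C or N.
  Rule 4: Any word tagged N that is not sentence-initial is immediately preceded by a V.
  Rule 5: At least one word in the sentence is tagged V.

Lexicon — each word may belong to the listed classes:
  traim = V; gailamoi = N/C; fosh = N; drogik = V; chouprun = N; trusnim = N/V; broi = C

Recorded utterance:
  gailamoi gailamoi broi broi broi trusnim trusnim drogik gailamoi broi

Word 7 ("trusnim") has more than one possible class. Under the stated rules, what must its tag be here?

N

Candidates per position — 1:gailamoi {N,C}; 2:gailamoi {N,C}; 3:broi {C}; 4:broi {C}; 5:broi {C}; 6:trusnim {N,V}; 7:trusnim {N,V}; 8:drogik {V}; 9:gailamoi {N,C}; 10:broi {C}.
If word 1 were N, no tagging could satisfy rule 2; so word 1 is C.
If word 2 were N, no tagging could satisfy rule 2; so word 2 is C.
If word 6 were N, no tagging could satisfy rule 4; so word 6 is V.
If word 9 were N, no tagging could satisfy rule 2; so word 9 is C.
If word 7 were V, no tagging could satisfy rule 1; so word 7 is N.
The only consistent sequence is: C C C C C V N V C C.
Checking: rule 1 satisfied; rule 2 satisfied; rule 3 satisfied; rule 4 satisfied; rule 5 satisfied.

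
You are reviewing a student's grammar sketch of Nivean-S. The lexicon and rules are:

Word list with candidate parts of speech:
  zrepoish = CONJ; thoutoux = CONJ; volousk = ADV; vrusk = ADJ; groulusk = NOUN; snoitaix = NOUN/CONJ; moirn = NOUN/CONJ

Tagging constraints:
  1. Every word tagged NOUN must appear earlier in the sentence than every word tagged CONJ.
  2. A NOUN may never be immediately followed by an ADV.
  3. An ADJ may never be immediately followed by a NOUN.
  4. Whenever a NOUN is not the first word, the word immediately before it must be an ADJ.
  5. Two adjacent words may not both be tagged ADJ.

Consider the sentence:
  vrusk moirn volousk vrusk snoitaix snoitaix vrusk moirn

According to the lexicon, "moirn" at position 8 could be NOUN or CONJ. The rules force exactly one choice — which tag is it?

CONJ

Candidates per position — 1:vrusk {ADJ}; 2:moirn {NOUN,CONJ}; 3:volousk {ADV}; 4:vrusk {ADJ}; 5:snoitaix {NOUN,CONJ}; 6:snoitaix {NOUN,CONJ}; 7:vrusk {ADJ}; 8:moirn {NOUN,CONJ}.
Word 2 cannot be NOUN — rule 2 would then fail for every completion. It is CONJ.
Word 5 cannot be NOUN — rule 1 would then fail for every completion. It is CONJ.
Word 6 cannot be NOUN — rule 1 would then fail for every completion. It is CONJ.
Word 8 cannot be NOUN — rule 1 would then fail for every completion. It is CONJ.
So the tagging must be: ADJ CONJ ADV ADJ CONJ CONJ ADJ CONJ.
Rule-by-rule: rule 1 holds; rule 2 holds; rule 3 holds; rule 4 holds; rule 5 holds.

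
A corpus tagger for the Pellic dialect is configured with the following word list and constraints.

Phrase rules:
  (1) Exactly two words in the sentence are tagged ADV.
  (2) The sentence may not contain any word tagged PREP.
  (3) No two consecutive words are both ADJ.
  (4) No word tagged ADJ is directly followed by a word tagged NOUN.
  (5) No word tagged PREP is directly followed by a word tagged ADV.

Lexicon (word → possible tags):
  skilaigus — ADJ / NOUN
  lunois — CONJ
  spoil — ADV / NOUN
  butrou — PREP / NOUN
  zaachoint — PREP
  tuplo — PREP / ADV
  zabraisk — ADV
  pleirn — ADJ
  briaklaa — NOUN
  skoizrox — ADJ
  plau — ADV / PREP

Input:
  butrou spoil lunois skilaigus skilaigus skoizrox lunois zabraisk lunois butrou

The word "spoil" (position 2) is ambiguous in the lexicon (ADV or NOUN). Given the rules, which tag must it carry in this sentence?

ADV

Candidates per position — 1:butrou {PREP,NOUN}; 2:spoil {ADV,NOUN}; 3:lunois {CONJ}; 4:skilaigus {ADJ,NOUN}; 5:skilaigus {ADJ,NOUN}; 6:skoizrox {ADJ}; 7:lunois {CONJ}; 8:zabraisk {ADV}; 9:lunois {CONJ}; 10:butrou {PREP,NOUN}.
If word 1 were PREP, no tagging could satisfy rule 2; so word 1 is NOUN.
If word 2 were NOUN, no tagging could satisfy rule 1; so word 2 is ADV.
If word 5 were ADJ, no tagging could satisfy rule 3; so word 5 is NOUN.
If word 10 were PREP, no tagging could satisfy rule 2; so word 10 is NOUN.
If word 4 were ADJ, no tagging could satisfy rule 4; so word 4 is NOUN.
The unique satisfying tagging is: NOUN ADV CONJ NOUN NOUN ADJ CONJ ADV CONJ NOUN.
Verifying each rule — rule 1 holds; rule 2 holds; rule 3 holds; rule 4 holds; rule 5 holds.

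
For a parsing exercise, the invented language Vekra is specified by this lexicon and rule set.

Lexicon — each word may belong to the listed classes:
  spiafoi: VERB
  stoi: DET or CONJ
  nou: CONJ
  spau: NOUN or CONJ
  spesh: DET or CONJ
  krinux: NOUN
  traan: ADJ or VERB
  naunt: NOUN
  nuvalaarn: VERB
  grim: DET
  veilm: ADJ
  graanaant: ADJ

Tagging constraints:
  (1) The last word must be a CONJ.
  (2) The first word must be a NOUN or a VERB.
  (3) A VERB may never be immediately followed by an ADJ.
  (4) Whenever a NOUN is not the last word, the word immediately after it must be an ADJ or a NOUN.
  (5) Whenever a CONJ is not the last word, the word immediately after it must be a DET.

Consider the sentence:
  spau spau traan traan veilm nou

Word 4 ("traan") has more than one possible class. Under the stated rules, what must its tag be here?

ADJ

Candidates per position — 1:spau {NOUN,CONJ}; 2:spau {NOUN,CONJ}; 3:traan {ADJ,VERB}; 4:traan {ADJ,VERB}; 5:veilm {ADJ}; 6:nou {CONJ}.
Position 1: CONJ is ruled out by rule 2; that leaves NOUN.
Position 2: CONJ is ruled out by rule 4; that leaves NOUN.
Position 3: VERB is ruled out by rule 3; that leaves ADJ.
Position 4: VERB is ruled out by rule 3; that leaves ADJ.
The only consistent sequence is: NOUN NOUN ADJ ADJ ADJ CONJ.
Rule-by-rule: rule 1 ok; rule 2 ok; rule 3 ok; rule 4 ok; rule 5 ok.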